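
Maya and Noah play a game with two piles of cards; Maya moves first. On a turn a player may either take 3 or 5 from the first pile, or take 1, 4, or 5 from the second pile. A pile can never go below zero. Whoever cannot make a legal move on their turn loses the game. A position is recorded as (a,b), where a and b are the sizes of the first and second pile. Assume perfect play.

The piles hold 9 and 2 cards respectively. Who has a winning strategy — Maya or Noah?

Noah wins.

Classify positions by backward induction: terminal positions (no move available) are L. From any other position, the mover wins iff some move reaches an L.
No move ever increases a pile, so every position that can arise here has a ≤ 9 and b ≤ 2; it is enough to label the cells with 0 ≤ a ≤ 9 and 0 ≤ b ≤ 2.
Every move lowers a or b (never raises either), so fill the grid row by row in increasing a, and left to right within a row: each cell's successors are then already labelled.
      b=0  b=1  b=2
a=0:    L    W    L
a=1:    L    W    L
a=2:    L    W    L
a=3:    W    L    W
a=4:    W    L    W
a=5:    W    L    W
a=6:    W    W    W
a=7:    W    W    W
a=8:    L    W    L
a=9:    L    W    L
Cells with no legal move (terminal, hence L): (0,0), (1,0), (2,0).
The remaining L cells, each justified by listing all of its moves:
(0,2): only reaches (0,1)(W), which is W → L
(1,2): only reaches (1,1)(W), which is W → L
(2,2): only reaches (2,1)(W), which is W → L
(3,1): only reaches (0,1)(W), (3,0)(W), all W → L
(4,1): only reaches (1,1)(W), (4,0)(W), all W → L
(5,1): only reaches (2,1)(W), (0,1)(W), (5,0)(W), all W → L
(8,0): only reaches (5,0)(W), (3,0)(W), all W → L
(8,2): only reaches (5,2)(W), (3,2)(W), (8,1)(W), all W → L
(9,0): only reaches (6,0)(W), (4,0)(W), all W → L
(9,2): only reaches (6,2)(W), (4,2)(W), (9,1)(W), all W → L
Every other cell has at least one move into one of the L cells above, so it is W.
Every move from (9,2) reaches a W position, so the mover loses.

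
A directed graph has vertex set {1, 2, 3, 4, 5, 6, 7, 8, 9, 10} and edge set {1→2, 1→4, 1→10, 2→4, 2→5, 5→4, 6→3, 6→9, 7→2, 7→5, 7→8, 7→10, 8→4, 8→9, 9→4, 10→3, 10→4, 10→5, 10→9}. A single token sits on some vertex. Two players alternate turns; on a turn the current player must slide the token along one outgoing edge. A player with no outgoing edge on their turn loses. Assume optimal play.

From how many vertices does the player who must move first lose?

3

Positions with no move are L. A position that does have a move is losing for the player to move precisely when every available move leads to a winning position for the opponent. Fill in the labels:
Every edge goes from a vertex to one that appears earlier in the order 3, 4, 9, 5, 10, 2, 1, 8, 7, 6, so processing vertices in that order labels each vertex after all of its successors.
3: no outgoing edge → L
4: no outgoing edge → L
9: can move to 4, which is L ⇒ W
5: can move to 4, which is L ⇒ W
10: can move to 4, which is L ⇒ W
2: can move to 4, which is L ⇒ W
1: can move to 4, which is L ⇒ W
8: can move to 4, which is L ⇒ W
7: moves to 8(W), 2(W), 10(W), 5(W); every one is W ⇒ L
6: can move to 3, which is L ⇒ W
The L vertices are 3, 4, 7; that is 3 in all.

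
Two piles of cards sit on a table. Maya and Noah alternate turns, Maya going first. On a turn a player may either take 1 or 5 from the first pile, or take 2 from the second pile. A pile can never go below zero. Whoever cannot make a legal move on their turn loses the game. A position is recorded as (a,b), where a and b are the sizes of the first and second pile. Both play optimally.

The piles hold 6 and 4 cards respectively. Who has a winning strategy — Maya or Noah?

Noah wins.

Compute win/loss labels from the base case upward. A position with no move is L. Any other position is W if it can reach an L in one move, else L.
No move ever increases a pile, so every position that can arise here has a ≤ 6 and b ≤ 4; it is enough to label the cells with 0 ≤ a ≤ 6 and 0 ≤ b ≤ 4.
Every move lowers a or b (never raises either), so fill the grid row by row in increasing a, and left to right within a row: each cell's successors are then already labelled.
      b=0  b=1  b=2  b=3  b=4
a=0:    L    L    W    W    L
a=1:    W    W    L    L    W
a=2:    L    L    W    W    L
a=3:    W    W    L    L    W
a=4:    L    L    W    W    L
a=5:    W    W    L    L    W
a=6:    L    L    W    W    L
Cells with no legal move (terminal, hence L): (0,0), (0,1).
The remaining L cells, each justified by listing all of its moves:
(0,4): only reaches (0,2)(W), which is W → L
(1,2): only reaches (0,2)(W), (1,0)(W), all W → L
(1,3): only reaches (0,3)(W), (1,1)(W), all W → L
(2,0): only reaches (1,0)(W), which is W → L
(2,1): only reaches (1,1)(W), which is W → L
(2,4): only reaches (1,4)(W), (2,2)(W), all W → L
(3,2): only reaches (2,2)(W), (3,0)(W), all W → L
(3,3): only reaches (2,3)(W), (3,1)(W), all W → L
(4,0): only reaches (3,0)(W), which is W → L
(4,1): only reaches (3,1)(W), which is W → L
(4,4): only reaches (3,4)(W), (4,2)(W), all W → L
(5,2): only reaches (4,2)(W), (0,2)(W), (5,0)(W), all W → L
(5,3): only reaches (4,3)(W), (0,3)(W), (5,1)(W), all W → L
(6,0): only reaches (5,0)(W), (1,0)(W), all W → L
(6,1): only reaches (5,1)(W), (1,1)(W), all W → L
(6,4): only reaches (5,4)(W), (1,4)(W), (6,2)(W), all W → L
Every other cell has at least one move into one of the L cells above, so it is W.
Every move from (6,4) reaches a W position, so the mover loses.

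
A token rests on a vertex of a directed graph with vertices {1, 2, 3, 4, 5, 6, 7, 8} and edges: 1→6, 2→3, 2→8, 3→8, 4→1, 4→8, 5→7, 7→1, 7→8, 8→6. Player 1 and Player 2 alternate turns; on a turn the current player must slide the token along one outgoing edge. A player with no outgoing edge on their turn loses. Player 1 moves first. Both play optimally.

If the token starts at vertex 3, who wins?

Use the standard recursion: the mover loses at a terminal position; elsewhere, the mover wins exactly when some move hands the opponent an L position.
Every edge goes from a vertex to one that appears earlier in the order 6, 8, 3, 1, 2, 7, 5, 4, so processing vertices in that order labels each vertex after all of its successors.
6: no outgoing edge → L
8: reaches L-position 6 → W
3: only reaches 8(W), which is W → L
1: reaches L-position 6 → W
2: reaches L-position 3 → W
7: only reaches 1(W), 8(W), all W → L
5: reaches L-position 7 → W
4: only reaches 1(W), 8(W), all W → L
Every move from 3 reaches a W position, so the mover loses.

Player 2 wins.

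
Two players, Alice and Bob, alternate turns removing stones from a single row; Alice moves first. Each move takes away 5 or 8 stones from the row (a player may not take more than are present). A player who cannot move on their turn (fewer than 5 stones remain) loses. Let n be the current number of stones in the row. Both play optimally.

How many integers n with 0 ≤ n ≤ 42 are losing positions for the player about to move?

19

Label each position W (a win for the player to move) or L (a loss). A position with no legal move is L; any other position is W exactly when some move reaches an L, and L when every move reaches a W.
n=0: no move → L
n=1: no move → L
n=2: no move → L
n=3: no move → L
n=4: no move → L
n=5: W (go to 0, an L position)
n=6: W (go to 1, an L position)
n=7: W (go to 2, an L position)
n=8: W (go to 3, an L position)
n=9: W (go to 4, an L position)
n=10: W (go to 2, an L position)
n=11: W (go to 3, an L position)
n=12: W (go to 4, an L position)
n=13: L (options 8(W), 5(W) are all W)
n=14: L (options 9(W), 6(W) are all W)
n=15: L (options 10(W), 7(W) are all W)
n=16: L (options 11(W), 8(W) are all W)
n=17: L (options 12(W), 9(W) are all W)
n=18: W (go to 13, an L position)
n=19: W (go to 14, an L position)
n=20: W (go to 15, an L position)
n=21: W (go to 16, an L position)
n=22: W (go to 17, an L position)
n=23: W (go to 15, an L position)
n=24: W (go to 16, an L position)
n=25: W (go to 17, an L position)
n=26: L (options 21(W), 18(W) are all W)
n=27: L (options 22(W), 19(W) are all W)
n=28: L (options 23(W), 20(W) are all W)
n=29: L (options 24(W), 21(W) are all W)
n=30: L (options 25(W), 22(W) are all W)
n=31: W (go to 26, an L position)
n=32: W (go to 27, an L position)
n=33: W (go to 28, an L position)
n=34: W (go to 29, an L position)
n=35: W (go to 30, an L position)
n=36: W (go to 28, an L position)
n=37: W (go to 29, an L position)
n=38: W (go to 30, an L position)
n=39: L (options 34(W), 31(W) are all W)
n=40: L (options 35(W), 32(W) are all W)
n=41: L (options 36(W), 33(W) are all W)
n=42: L (options 37(W), 34(W) are all W)
L entries with 0 ≤ n ≤ 42: n = 0, 1, 2, 3, 4, 13, 14, 15, 16, 17, 26, 27, 28, 29, 30, 39, 40, 41, 42; that makes 19.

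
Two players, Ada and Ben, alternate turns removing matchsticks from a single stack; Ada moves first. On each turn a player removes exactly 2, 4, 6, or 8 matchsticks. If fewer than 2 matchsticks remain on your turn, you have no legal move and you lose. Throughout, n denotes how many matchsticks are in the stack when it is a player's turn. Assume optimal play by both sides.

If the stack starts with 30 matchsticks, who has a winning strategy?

Classify positions by backward induction: terminal positions (no move available) are L. From any other position, the mover wins iff some move reaches an L.
n=0: no move → L
n=1: no move → L
n=2: →0(L), so W
n=3: →1(L), so W
n=4: →0(L), so W
n=5: →1(L), so W
n=6: →0(L), so W
n=7: →1(L), so W
n=8: →0(L), so W
n=9: →1(L), so W
n=10: →8(W), 6(W), 4(W), 2(W) — all W, so L
n=11: →9(W), 7(W), 5(W), 3(W) — all W, so L
n=12: →10(L), so W
n=13: →11(L), so W
n=14: →10(L), so W
n=15: →11(L), so W
n=16: →10(L), so W
n=17: →11(L), so W
n=18: →10(L), so W
n=19: →11(L), so W
n=20: →18(W), 16(W), 14(W), 12(W) — all W, so L
n=21: →19(W), 17(W), 15(W), 13(W) — all W, so L
n=22: →20(L), so W
n=23: →21(L), so W
n=24: →20(L), so W
n=25: →21(L), so W
n=26: →20(L), so W
n=27: →21(L), so W
n=28: →20(L), so W
n=29: →21(L), so W
n=30: →28(W), 26(W), 24(W), 22(W) — all W, so L
Every move from 30 reaches a W position, so the mover loses.

Ben wins.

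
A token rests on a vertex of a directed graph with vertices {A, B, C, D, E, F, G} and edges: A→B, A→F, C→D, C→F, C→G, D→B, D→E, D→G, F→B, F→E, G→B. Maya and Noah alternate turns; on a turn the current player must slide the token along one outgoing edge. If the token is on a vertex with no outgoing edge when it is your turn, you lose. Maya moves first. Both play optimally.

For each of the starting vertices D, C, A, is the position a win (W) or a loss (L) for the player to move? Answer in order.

D: W, C: L, A: W

Work bottom-up. With no move the player to move loses. Otherwise the position is W if at least one move leads to an L position for the opponent, and L if every move leads to a W.
Every edge goes from a vertex to one that appears earlier in the order E, B, F, G, D, C, A, so processing vertices in that order labels each vertex after all of its successors.
E: no outgoing edge → L
B: no outgoing edge → L
F: →B(L), so W
G: →B(L), so W
D: →B(L), so W
C: →D(W), G(W), F(W) — all W, so L
A: →B(L), so W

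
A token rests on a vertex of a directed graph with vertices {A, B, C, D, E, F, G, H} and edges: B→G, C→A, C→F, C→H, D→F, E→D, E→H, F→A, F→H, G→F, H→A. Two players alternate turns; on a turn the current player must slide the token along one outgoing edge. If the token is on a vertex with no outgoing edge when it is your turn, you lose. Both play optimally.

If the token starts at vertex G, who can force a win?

The second player wins.

Work bottom-up. With no move the player to move loses. Otherwise the position is W if at least one move leads to an L position for the opponent, and L if every move leads to a W.
Every edge goes from a vertex to one that appears earlier in the order A, H, F, D, G, C, B, E, so processing vertices in that order labels each vertex after all of its successors.
A: no outgoing edge → L
H: can move to A, which is L ⇒ W
F: can move to A, which is L ⇒ W
D: the only move is to F(W), a W ⇒ L
G: the only move is to F(W), a W ⇒ L
C: can move to A, which is L ⇒ W
B: can move to G, which is L ⇒ W
E: can move to D, which is L ⇒ W
The starting position G is L: whatever the player to move does, the opponent receives a W position.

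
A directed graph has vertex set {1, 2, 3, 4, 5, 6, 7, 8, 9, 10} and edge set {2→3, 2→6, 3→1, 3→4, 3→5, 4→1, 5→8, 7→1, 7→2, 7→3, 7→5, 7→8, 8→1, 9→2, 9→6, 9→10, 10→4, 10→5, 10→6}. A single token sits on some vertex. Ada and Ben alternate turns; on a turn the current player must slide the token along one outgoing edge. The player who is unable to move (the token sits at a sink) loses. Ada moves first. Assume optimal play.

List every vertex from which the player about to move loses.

1, 5, 6

Compute win/loss labels from the base case upward. A position with no move is L. Any other position is W if it can reach an L in one move, else L.
Every edge goes from a vertex to one that appears earlier in the order 6, 1, 8, 5, 4, 3, 10, 2, 7, 9, so processing vertices in that order labels each vertex after all of its successors.
6: no outgoing edge → L
1: no outgoing edge → L
8: reaches L-position 1 → W
5: only reaches 8(W), which is W → L
4: reaches L-position 1 → W
3: reaches L-position 5 → W
10: reaches L-position 5 → W
2: reaches L-position 6 → W
7: reaches L-position 5 → W
9: reaches L-position 6 → W
Reading off the rows marked L gives the requested list; there are 3 such vertices.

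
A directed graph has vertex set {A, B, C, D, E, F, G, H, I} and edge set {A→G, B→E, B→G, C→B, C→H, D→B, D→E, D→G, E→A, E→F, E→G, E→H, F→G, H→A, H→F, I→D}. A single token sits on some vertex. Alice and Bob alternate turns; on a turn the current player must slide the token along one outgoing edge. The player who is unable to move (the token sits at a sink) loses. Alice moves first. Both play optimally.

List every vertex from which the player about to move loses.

G, H, I

Work bottom-up. With no move the player to move loses. Otherwise the position is W if at least one move leads to an L position for the opponent, and L if every move leads to a W.
Every edge goes from a vertex to one that appears earlier in the order G, A, F, H, E, B, C, D, I, so processing vertices in that order labels each vertex after all of its successors.
G: no outgoing edge → L
A: can move to G, which is L ⇒ W
F: can move to G, which is L ⇒ W
H: moves to F(W), A(W); every one is W ⇒ L
E: can move to H, which is L ⇒ W
B: can move to G, which is L ⇒ W
C: can move to H, which is L ⇒ W
D: can move to G, which is L ⇒ W
I: the only move is to D(W), a W ⇒ L
The losing starting vertices are exactly the entries labelled L in this table (3 of them).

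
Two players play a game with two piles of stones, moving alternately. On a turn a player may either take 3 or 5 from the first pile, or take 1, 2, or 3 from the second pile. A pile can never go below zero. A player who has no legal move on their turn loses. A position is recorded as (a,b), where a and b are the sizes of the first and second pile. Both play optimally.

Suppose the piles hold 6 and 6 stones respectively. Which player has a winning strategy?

Work bottom-up. With no move the player to move loses. Otherwise the position is W if at least one move leads to an L position for the opponent, and L if every move leads to a W.
No move ever increases a pile, so every position that can arise here has a ≤ 6 and b ≤ 6; it is enough to label the cells with 0 ≤ a ≤ 6 and 0 ≤ b ≤ 6.
Every move lowers a or b (never raises either), so fill the grid row by row in increasing a, and left to right within a row: each cell's successors are then already labelled.
      b=0  b=1  b=2  b=3  b=4  b=5  b=6
a=0:    L    W    W    W    L    W    W
a=1:    L    W    W    W    L    W    W
a=2:    L    W    W    W    L    W    W
a=3:    W    L    W    W    W    L    W
a=4:    W    L    W    W    W    L    W
a=5:    W    L    W    W    W    L    W
a=6:    W    W    L    W    W    W    L
Cells with no legal move (terminal, hence L): (0,0), (1,0), (2,0).
The remaining L cells, each justified by listing all of its moves:
(0,4): moves to (0,3)(W), (0,2)(W), (0,1)(W); every one is W ⇒ L
(1,4): moves to (1,3)(W), (1,2)(W), (1,1)(W); every one is W ⇒ L
(2,4): moves to (2,3)(W), (2,2)(W), (2,1)(W); every one is W ⇒ L
(3,1): moves to (0,1)(W), (3,0)(W); every one is W ⇒ L
(3,5): moves to (0,5)(W), (3,4)(W), (3,3)(W), (3,2)(W); every one is W ⇒ L
(4,1): moves to (1,1)(W), (4,0)(W); every one is W ⇒ L
(4,5): moves to (1,5)(W), (4,4)(W), (4,3)(W), (4,2)(W); every one is W ⇒ L
(5,1): moves to (2,1)(W), (0,1)(W), (5,0)(W); every one is W ⇒ L
(5,5): moves to (2,5)(W), (0,5)(W), (5,4)(W), (5,3)(W), (5,2)(W); every one is W ⇒ L
(6,2): moves to (3,2)(W), (1,2)(W), (6,1)(W), (6,0)(W); every one is W ⇒ L
(6,6): moves to (3,6)(W), (1,6)(W), (6,5)(W), (6,4)(W), (6,3)(W); every one is W ⇒ L
Every other cell has at least one move into one of the L cells above, so it is W.
The starting position (6,6) is L: whatever the player to move does, the opponent receives a W position.

The second player wins.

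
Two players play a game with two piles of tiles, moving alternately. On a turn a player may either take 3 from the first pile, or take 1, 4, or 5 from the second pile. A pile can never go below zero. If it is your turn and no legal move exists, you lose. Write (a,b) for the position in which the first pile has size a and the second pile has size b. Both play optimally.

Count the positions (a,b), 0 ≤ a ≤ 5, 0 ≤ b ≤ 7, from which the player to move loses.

12

Build the W/L table. Terminal = L. A non-terminal position is W if it has a move to some L; otherwise it is L.
Every move lowers a or b (never raises either), so fill the grid row by row in increasing a, and left to right within a row: each cell's successors are then already labelled.
      b=0  b=1  b=2  b=3  b=4  b=5  b=6  b=7
a=0:    L    W    L    W    W    W    W    W
a=1:    L    W    L    W    W    W    W    W
a=2:    L    W    L    W    W    W    W    W
a=3:    W    L    W    L    W    W    W    W
a=4:    W    L    W    L    W    W    W    W
a=5:    W    L    W    L    W    W    W    W
Cells with no legal move (terminal, hence L): (0,0), (1,0), (2,0).
The remaining L cells, each justified by listing all of its moves:
(0,2): →(0,1)(W) only, which is W, so L
(1,2): →(1,1)(W) only, which is W, so L
(2,2): →(2,1)(W) only, which is W, so L
(3,1): →(0,1)(W), (3,0)(W) — all W, so L
(3,3): →(0,3)(W), (3,2)(W) — all W, so L
(4,1): →(1,1)(W), (4,0)(W) — all W, so L
(4,3): →(1,3)(W), (4,2)(W) — all W, so L
(5,1): →(2,1)(W), (5,0)(W) — all W, so L
(5,3): →(2,3)(W), (5,2)(W) — all W, so L
Every other cell has at least one move into one of the L cells above, so it is W.
L cells per row: a=0: 2, a=1: 2, a=2: 2, a=3: 2, a=4: 2, a=5: 2; total 12.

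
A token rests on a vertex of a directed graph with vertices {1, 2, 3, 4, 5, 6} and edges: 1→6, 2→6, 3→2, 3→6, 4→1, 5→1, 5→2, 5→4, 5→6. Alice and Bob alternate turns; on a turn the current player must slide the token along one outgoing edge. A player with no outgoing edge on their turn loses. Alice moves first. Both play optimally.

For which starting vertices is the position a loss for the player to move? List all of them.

4, 6

Compute win/loss labels from the base case upward. A position with no move is L. Any other position is W if it can reach an L in one move, else L.
Every edge goes from a vertex to one that appears earlier in the order 6, 1, 4, 2, 5, 3, so processing vertices in that order labels each vertex after all of its successors.
6: no outgoing edge → L
1: reaches L-position 6 → W
4: only reaches 1(W), which is W → L
2: reaches L-position 6 → W
5: reaches L-position 4 → W
3: reaches L-position 6 → W
The losing starting vertices are exactly the entries labelled L in this table (2 of them).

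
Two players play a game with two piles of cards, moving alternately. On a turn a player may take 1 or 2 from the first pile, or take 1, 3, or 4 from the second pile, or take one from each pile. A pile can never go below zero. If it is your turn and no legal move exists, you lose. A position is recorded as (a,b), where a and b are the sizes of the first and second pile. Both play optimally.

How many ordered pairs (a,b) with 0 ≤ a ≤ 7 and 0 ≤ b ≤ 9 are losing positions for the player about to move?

Positions with no move are L. A position that does have a move is losing for the player to move precisely when every available move leads to a winning position for the opponent. Fill in the labels:
Every move lowers a or b (never raises either), so fill the grid row by row in increasing a, and left to right within a row: each cell's successors are then already labelled.
      b=0  b=1  b=2  b=3  b=4  b=5  b=6  b=7  b=8  b=9
a=0:    L    W    L    W    W    W    W    L    W    L
a=1:    W    W    W    W    L    W    L    W    W    W
a=2:    W    L    W    L    W    W    W    W    L    W
a=3:    L    W    W    W    W    L    W    L    W    W
a=4:    W    W    L    W    L    W    W    W    W    L
a=5:    W    L    W    W    W    W    L    W    L    W
a=6:    L    W    W    W    W    L    W    W    W    W
a=7:    W    W    L    W    L    W    W    W    W    L
Cells with no legal move (terminal, hence L): (0,0).
The remaining L cells, each justified by listing all of its moves:
(0,2): only reaches (0,1)(W), which is W → L
(0,7): only reaches (0,6)(W), (0,4)(W), (0,3)(W), all W → L
(0,9): only reaches (0,8)(W), (0,6)(W), (0,5)(W), all W → L
(1,4): only reaches (0,4)(W), (1,3)(W), (1,1)(W), (1,0)(W), (0,3)(W), all W → L
(1,6): only reaches (0,6)(W), (1,5)(W), (1,3)(W), (1,2)(W), (0,5)(W), all W → L
(2,1): only reaches (1,1)(W), (0,1)(W), (2,0)(W), (1,0)(W), all W → L
(2,3): only reaches (1,3)(W), (0,3)(W), (2,2)(W), (2,0)(W), (1,2)(W), all W → L
(2,8): only reaches (1,8)(W), (0,8)(W), (2,7)(W), (2,5)(W), (2,4)(W), (1,7)(W), all W → L
(3,0): only reaches (2,0)(W), (1,0)(W), all W → L
(3,5): only reaches (2,5)(W), (1,5)(W), (3,4)(W), (3,2)(W), (3,1)(W), (2,4)(W), all W → L
(3,7): only reaches (2,7)(W), (1,7)(W), (3,6)(W), (3,4)(W), (3,3)(W), (2,6)(W), all W → L
(4,2): only reaches (3,2)(W), (2,2)(W), (4,1)(W), (3,1)(W), all W → L
(4,4): only reaches (3,4)(W), (2,4)(W), (4,3)(W), (4,1)(W), (4,0)(W), (3,3)(W), all W → L
(4,9): only reaches (3,9)(W), (2,9)(W), (4,8)(W), (4,6)(W), (4,5)(W), (3,8)(W), all W → L
(5,1): only reaches (4,1)(W), (3,1)(W), (5,0)(W), (4,0)(W), all W → L
(5,6): only reaches (4,6)(W), (3,6)(W), (5,5)(W), (5,3)(W), (5,2)(W), (4,5)(W), all W → L
(5,8): only reaches (4,8)(W), (3,8)(W), (5,7)(W), (5,5)(W), (5,4)(W), (4,7)(W), all W → L
(6,0): only reaches (5,0)(W), (4,0)(W), all W → L
(6,5): only reaches (5,5)(W), (4,5)(W), (6,4)(W), (6,2)(W), (6,1)(W), (5,4)(W), all W → L
(7,2): only reaches (6,2)(W), (5,2)(W), (7,1)(W), (6,1)(W), all W → L
(7,4): only reaches (6,4)(W), (5,4)(W), (7,3)(W), (7,1)(W), (7,0)(W), (6,3)(W), all W → L
(7,9): only reaches (6,9)(W), (5,9)(W), (7,8)(W), (7,6)(W), (7,5)(W), (6,8)(W), all W → L
Every other cell has at least one move into one of the L cells above, so it is W.
L cells per row: a=0: 4, a=1: 2, a=2: 3, a=3: 3, a=4: 3, a=5: 3, a=6: 2, a=7: 3; total 23.

23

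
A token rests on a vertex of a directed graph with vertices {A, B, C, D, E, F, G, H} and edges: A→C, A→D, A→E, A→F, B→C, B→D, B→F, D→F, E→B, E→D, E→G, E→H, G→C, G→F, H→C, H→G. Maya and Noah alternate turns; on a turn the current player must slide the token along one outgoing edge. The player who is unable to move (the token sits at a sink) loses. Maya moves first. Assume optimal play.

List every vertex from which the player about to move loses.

C, E, F

Build the W/L table. Terminal = L. A non-terminal position is W if it has a move to some L; otherwise it is L.
Every edge goes from a vertex to one that appears earlier in the order C, F, G, H, D, B, E, A, so processing vertices in that order labels each vertex after all of its successors.
C: no outgoing edge → L
F: no outgoing edge → L
G: W (go to F, an L position)
H: W (go to C, an L position)
D: W (go to F, an L position)
B: W (go to F, an L position)
E: L (options B(W), D(W), H(W), G(W) are all W)
A: W (go to E, an L position)
Reading off the rows marked L gives the requested list; there are 3 such vertices.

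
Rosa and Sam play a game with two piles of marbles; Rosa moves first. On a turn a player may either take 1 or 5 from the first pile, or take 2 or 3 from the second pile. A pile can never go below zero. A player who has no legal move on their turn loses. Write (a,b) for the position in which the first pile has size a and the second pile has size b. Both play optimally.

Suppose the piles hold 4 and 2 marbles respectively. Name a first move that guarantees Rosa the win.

Positions with no move are L. A position that does have a move is losing for the player to move precisely when every available move leads to a winning position for the opponent. Fill in the labels:
No move ever increases a pile, so every position that can arise here has a ≤ 4 and b ≤ 2; it is enough to label the cells with 0 ≤ a ≤ 4 and 0 ≤ b ≤ 2.
Every move lowers a or b (never raises either), so fill the grid row by row in increasing a, and left to right within a row: each cell's successors are then already labelled.
      b=0  b=1  b=2
a=0:    L    L    W
a=1:    W    W    L
a=2:    L    L    W
a=3:    W    W    L
a=4:    L    L    W
Cells with no legal move (terminal, hence L): (0,0), (0,1).
The remaining L cells, each justified by listing all of its moves:
(1,2): moves to (0,2)(W), (1,0)(W); every one is W ⇒ L
(2,0): the only move is to (1,0)(W), a W ⇒ L
(2,1): the only move is to (1,1)(W), a W ⇒ L
(3,2): moves to (2,2)(W), (3,0)(W); every one is W ⇒ L
(4,0): the only move is to (3,0)(W), a W ⇒ L
(4,1): the only move is to (3,1)(W), a W ⇒ L
Every other cell has at least one move into one of the L cells above, so it is W.
From (4,2), the L positions reachable in one move are: (3,2), (4,0). Any move reaching one of these is winning.

Move to (3,2).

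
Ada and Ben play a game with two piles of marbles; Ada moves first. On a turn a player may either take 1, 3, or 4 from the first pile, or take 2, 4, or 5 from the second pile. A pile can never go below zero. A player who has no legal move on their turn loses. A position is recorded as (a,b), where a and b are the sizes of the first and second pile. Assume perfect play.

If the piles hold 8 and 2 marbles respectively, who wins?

Ben wins.

Label each position W (a win for the player to move) or L (a loss). A position with no legal move is L; any other position is W exactly when some move reaches an L, and L when every move reaches a W.
No move ever increases a pile, so every position that can arise here has a ≤ 8 and b ≤ 2; it is enough to label the cells with 0 ≤ a ≤ 8 and 0 ≤ b ≤ 2.
Every move lowers a or b (never raises either), so fill the grid row by row in increasing a, and left to right within a row: each cell's successors are then already labelled.
      b=0  b=1  b=2
a=0:    L    L    W
a=1:    W    W    L
a=2:    L    L    W
a=3:    W    W    L
a=4:    W    W    W
a=5:    W    W    W
a=6:    W    W    W
a=7:    L    L    W
a=8:    W    W    L
Cells with no legal move (terminal, hence L): (0,0), (0,1).
The remaining L cells, each justified by listing all of its moves:
(1,2): →(0,2)(W), (1,0)(W) — all W, so L
(2,0): →(1,0)(W) only, which is W, so L
(2,1): →(1,1)(W) only, which is W, so L
(3,2): →(2,2)(W), (0,2)(W), (3,0)(W) — all W, so L
(7,0): →(6,0)(W), (4,0)(W), (3,0)(W) — all W, so L
(7,1): →(6,1)(W), (4,1)(W), (3,1)(W) — all W, so L
(8,2): →(7,2)(W), (5,2)(W), (4,2)(W), (8,0)(W) — all W, so L
Every other cell has at least one move into one of the L cells above, so it is W.
Every move from (8,2) reaches a W position, so the mover loses.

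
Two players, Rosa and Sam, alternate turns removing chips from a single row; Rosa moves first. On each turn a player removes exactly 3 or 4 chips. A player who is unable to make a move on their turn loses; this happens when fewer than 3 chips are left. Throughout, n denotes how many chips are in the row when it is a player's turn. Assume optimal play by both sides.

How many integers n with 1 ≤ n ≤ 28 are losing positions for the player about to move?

Use the standard recursion: the mover loses at a terminal position; elsewhere, the mover wins exactly when some move hands the opponent an L position.
n=0: no move → L
n=1: no move → L
n=2: no move → L
n=3: can move to 0, which is L ⇒ W
n=4: can move to 1, which is L ⇒ W
n=5: can move to 2, which is L ⇒ W
n=6: can move to 2, which is L ⇒ W
n=7: moves to 4(W), 3(W); every one is W ⇒ L
n=8: moves to 5(W), 4(W); every one is W ⇒ L
n=9: moves to 6(W), 5(W); every one is W ⇒ L
n=10: can move to 7, which is L ⇒ W
n=11: can move to 8, which is L ⇒ W
n=12: can move to 9, which is L ⇒ W
n=13: can move to 9, which is L ⇒ W
n=14: moves to 11(W), 10(W); every one is W ⇒ L
n=15: moves to 12(W), 11(W); every one is W ⇒ L
n=16: moves to 13(W), 12(W); every one is W ⇒ L
n=17: can move to 14, which is L ⇒ W
n=18: can move to 15, which is L ⇒ W
n=19: can move to 16, which is L ⇒ W
n=20: can move to 16, which is L ⇒ W
n=21: moves to 18(W), 17(W); every one is W ⇒ L
n=22: moves to 19(W), 18(W); every one is W ⇒ L
n=23: moves to 20(W), 19(W); every one is W ⇒ L
n=24: can move to 21, which is L ⇒ W
n=25: can move to 22, which is L ⇒ W
n=26: can move to 23, which is L ⇒ W
n=27: can move to 23, which is L ⇒ W
n=28: moves to 25(W), 24(W); every one is W ⇒ L
L entries with 1 ≤ n ≤ 28 (n=0 is outside the asked range and is not counted): n = 1, 2, 7, 8, 9, 14, 15, 16, 21, 22, 23, 28; that makes 12.

12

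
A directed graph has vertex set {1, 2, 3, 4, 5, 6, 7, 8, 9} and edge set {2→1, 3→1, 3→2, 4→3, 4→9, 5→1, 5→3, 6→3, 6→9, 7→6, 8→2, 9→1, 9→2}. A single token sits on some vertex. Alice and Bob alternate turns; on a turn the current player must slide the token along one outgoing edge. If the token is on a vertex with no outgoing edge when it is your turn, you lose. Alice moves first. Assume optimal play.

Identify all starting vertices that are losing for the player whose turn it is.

1, 4, 6, 8

Build the W/L table. Terminal = L. A non-terminal position is W if it has a move to some L; otherwise it is L.
Every edge goes from a vertex to one that appears earlier in the order 1, 2, 9, 3, 4, 5, 6, 8, 7, so processing vertices in that order labels each vertex after all of its successors.
1: no outgoing edge → L
2: reaches L-position 1 → W
9: reaches L-position 1 → W
3: reaches L-position 1 → W
4: only reaches 3(W), 9(W), all W → L
5: reaches L-position 1 → W
6: only reaches 3(W), 9(W), all W → L
8: only reaches 2(W), which is W → L
7: reaches L-position 6 → W
Reading off the rows marked L gives the requested list; there are 4 such vertices.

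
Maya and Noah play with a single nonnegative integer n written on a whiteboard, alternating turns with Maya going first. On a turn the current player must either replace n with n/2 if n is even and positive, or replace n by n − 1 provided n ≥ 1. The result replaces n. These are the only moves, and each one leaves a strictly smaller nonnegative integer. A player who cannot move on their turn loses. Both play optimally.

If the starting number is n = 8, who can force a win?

Maya wins.

Classify positions by backward induction: terminal positions (no move available) are L. From any other position, the mover wins iff some move reaches an L.
n=0: no move → L
n=1: reaches L-position 0 → W
n=2: only reaches 1(W), which is W → L
n=3: reaches L-position 2 → W
n=4: reaches L-position 2 → W
n=5: only reaches 4(W), which is W → L
n=6: reaches L-position 5 → W
n=7: only reaches 6(W), which is W → L
n=8: reaches L-position 7 → W
From 8 Maya can move to 7, reaching an L position.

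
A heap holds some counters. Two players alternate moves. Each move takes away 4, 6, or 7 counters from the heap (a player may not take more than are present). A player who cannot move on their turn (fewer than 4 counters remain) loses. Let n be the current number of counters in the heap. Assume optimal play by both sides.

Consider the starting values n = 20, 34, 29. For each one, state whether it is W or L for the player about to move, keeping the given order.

20: W, 34: L, 29: W

Label each position W (a win for the player to move) or L (a loss). A position with no legal move is L; any other position is W exactly when some move reaches an L, and L when every move reaches a W.
n=0: no move → L
n=1: no move → L
n=2: no move → L
n=3: no move → L
n=4: →0(L), so W
n=5: →1(L), so W
n=6: →2(L), so W
n=7: →3(L), so W
n=8: →2(L), so W
n=9: →3(L), so W
n=10: →3(L), so W
n=11: →7(W), 5(W), 4(W) — all W, so L
n=12: →8(W), 6(W), 5(W) — all W, so L
n=13: →9(W), 7(W), 6(W) — all W, so L
n=14: →10(W), 8(W), 7(W) — all W, so L
n=15: →11(L), so W
n=16: →12(L), so W
n=17: →13(L), so W
n=18: →14(L), so W
n=19: →13(L), so W
n=20: →14(L), so W
n=21: →14(L), so W
n=22: →18(W), 16(W), 15(W) — all W, so L
n=23: →19(W), 17(W), 16(W) — all W, so L
n=24: →20(W), 18(W), 17(W) — all W, so L
n=25: →21(W), 19(W), 18(W) — all W, so L
n=26: →22(L), so W
n=27: →23(L), so W
n=28: →24(L), so W
n=29: →25(L), so W
n=30: →24(L), so W
n=31: →25(L), so W
n=32: →25(L), so W
n=33: →29(W), 27(W), 26(W) — all W, so L
n=34: →30(W), 28(W), 27(W) — all W, so L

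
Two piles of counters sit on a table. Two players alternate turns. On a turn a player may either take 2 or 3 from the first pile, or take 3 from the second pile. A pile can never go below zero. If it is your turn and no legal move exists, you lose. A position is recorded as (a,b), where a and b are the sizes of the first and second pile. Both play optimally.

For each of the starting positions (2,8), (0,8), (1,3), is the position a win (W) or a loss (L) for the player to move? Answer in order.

(2,8): W, (0,8): L, (1,3): W

Use the standard recursion: the mover loses at a terminal position; elsewhere, the mover wins exactly when some move hands the opponent an L position.
No move ever increases a pile, so every position that can arise here has a ≤ 2 and b ≤ 8; it is enough to label the cells with 0 ≤ a ≤ 2 and 0 ≤ b ≤ 8.
Every move lowers a or b (never raises either), so fill the grid row by row in increasing a, and left to right within a row: each cell's successors are then already labelled.
      b=0  b=1  b=2  b=3  b=4  b=5  b=6  b=7  b=8
a=0:    L    L    L    W    W    W    L    L    L
a=1:    L    L    L    W    W    W    L    L    L
a=2:    W    W    W    L    L    L    W    W    W
Cells with no legal move (terminal, hence L): (0,0), (0,1), (0,2), (1,0), (1,1), (1,2).
The remaining L cells, each justified by listing all of its moves:
(0,6): →(0,3)(W) only, which is W, so L
(0,7): →(0,4)(W) only, which is W, so L
(0,8): →(0,5)(W) only, which is W, so L
(1,6): →(1,3)(W) only, which is W, so L
(1,7): →(1,4)(W) only, which is W, so L
(1,8): →(1,5)(W) only, which is W, so L
(2,3): →(0,3)(W), (2,0)(W) — all W, so L
(2,4): →(0,4)(W), (2,1)(W) — all W, so L
(2,5): →(0,5)(W), (2,2)(W) — all W, so L
Every other cell has at least one move into one of the L cells above, so it is W.
(2,8): the move to (0,8) reaches an L cell, so W
(0,8): one of the L cells justified above, so L
(1,3): the move to (1,0) reaches an L cell, so W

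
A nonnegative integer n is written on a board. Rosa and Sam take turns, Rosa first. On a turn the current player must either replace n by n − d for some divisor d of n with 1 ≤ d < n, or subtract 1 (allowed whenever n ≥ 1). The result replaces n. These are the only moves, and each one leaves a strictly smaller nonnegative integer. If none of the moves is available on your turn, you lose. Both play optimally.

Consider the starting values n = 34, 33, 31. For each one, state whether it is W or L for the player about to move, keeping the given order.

34: W, 33: L, 31: L

Label each position W (a win for the player to move) or L (a loss). A position with no legal move is L; any other position is W exactly when some move reaches an L, and L when every move reaches a W.
n=0: no move → L
n=1: can move to 0, which is L ⇒ W
n=2: the only move is to 1(W), a W ⇒ L
n=3: can move to 2, which is L ⇒ W
n=4: can move to 2, which is L ⇒ W
n=5: the only move is to 4(W), a W ⇒ L
n=6: can move to 5, which is L ⇒ W
n=7: the only move is to 6(W), a W ⇒ L
n=8: can move to 7, which is L ⇒ W
n=9: moves to 6(W), 8(W); every one is W ⇒ L
n=10: can move to 5, which is L ⇒ W
n=11: the only move is to 10(W), a W ⇒ L
n=12: can move to 9, which is L ⇒ W
n=13: the only move is to 12(W), a W ⇒ L
n=14: can move to 7, which is L ⇒ W
n=15: moves to 10(W), 12(W), 14(W); every one is W ⇒ L
n=16: can move to 15, which is L ⇒ W
n=17: the only move is to 16(W), a W ⇒ L
n=18: can move to 9, which is L ⇒ W
n=19: the only move is to 18(W), a W ⇒ L
n=20: can move to 15, which is L ⇒ W
n=21: moves to 14(W), 18(W), 20(W); every one is W ⇒ L
n=22: can move to 11, which is L ⇒ W
n=23: the only move is to 22(W), a W ⇒ L
n=24: can move to 21, which is L ⇒ W
n=25: moves to 20(W), 24(W); every one is W ⇒ L
n=26: can move to 13, which is L ⇒ W
n=27: moves to 18(W), 24(W), 26(W); every one is W ⇒ L
n=28: can move to 21, which is L ⇒ W
n=29: the only move is to 28(W), a W ⇒ L
n=30: can move to 15, which is L ⇒ W
n=31: the only move is to 30(W), a W ⇒ L
n=32: can move to 31, which is L ⇒ W
n=33: moves to 22(W), 30(W), 32(W); every one is W ⇒ L
n=34: can move to 17, which is L ⇒ W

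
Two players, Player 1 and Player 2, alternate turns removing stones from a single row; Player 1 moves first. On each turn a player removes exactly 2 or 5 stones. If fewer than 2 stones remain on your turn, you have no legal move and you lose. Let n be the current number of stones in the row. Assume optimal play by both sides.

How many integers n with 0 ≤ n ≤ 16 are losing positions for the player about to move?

8

Label each position W (a win for the player to move) or L (a loss). A position with no legal move is L; any other position is W exactly when some move reaches an L, and L when every move reaches a W.
n=0: no move → L
n=1: no move → L
n=2: reaches L-position 0 → W
n=3: reaches L-position 1 → W
n=4: only reaches 2(W), which is W → L
n=5: reaches L-position 0 → W
n=6: reaches L-position 4 → W
n=7: only reaches 5(W), 2(W), all W → L
n=8: only reaches 6(W), 3(W), all W → L
n=9: reaches L-position 7 → W
n=10: reaches L-position 8 → W
n=11: only reaches 9(W), 6(W), all W → L
n=12: reaches L-position 7 → W
n=13: reaches L-position 11 → W
n=14: only reaches 12(W), 9(W), all W → L
n=15: only reaches 13(W), 10(W), all W → L
n=16: reaches L-position 14 → W
L entries with 0 ≤ n ≤ 16: n = 0, 1, 4, 7, 8, 11, 14, 15; that makes 8.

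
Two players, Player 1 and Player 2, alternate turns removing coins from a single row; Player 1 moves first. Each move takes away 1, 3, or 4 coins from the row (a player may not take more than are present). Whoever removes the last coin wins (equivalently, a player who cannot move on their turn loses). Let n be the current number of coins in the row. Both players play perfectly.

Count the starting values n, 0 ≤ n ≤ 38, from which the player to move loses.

12

Positions with no move are L. A position that does have a move is losing for the player to move precisely when every available move leads to a winning position for the opponent. Fill in the labels:
n=0: no move → L
n=1: reaches L-position 0 → W
n=2: only reaches 1(W), which is W → L
n=3: reaches L-position 2 → W
n=4: reaches L-position 0 → W
n=5: reaches L-position 2 → W
n=6: reaches L-position 2 → W
n=7: only reaches 6(W), 4(W), 3(W), all W → L
n=8: reaches L-position 7 → W
n=9: only reaches 8(W), 6(W), 5(W), all W → L
n=10: reaches L-position 9 → W
n=11: reaches L-position 7 → W
n=12: reaches L-position 9 → W
n=13: reaches L-position 9 → W
n=14: only reaches 13(W), 11(W), 10(W), all W → L
n=15: reaches L-position 14 → W
n=16: only reaches 15(W), 13(W), 12(W), all W → L
n=17: reaches L-position 16 → W
n=18: reaches L-position 14 → W
n=19: reaches L-position 16 → W
n=20: reaches L-position 16 → W
n=21: only reaches 20(W), 18(W), 17(W), all W → L
n=22: reaches L-position 21 → W
n=23: only reaches 22(W), 20(W), 19(W), all W → L
n=24: reaches L-position 23 → W
n=25: reaches L-position 21 → W
n=26: reaches L-position 23 → W
n=27: reaches L-position 23 → W
n=28: only reaches 27(W), 25(W), 24(W), all W → L
n=29: reaches L-position 28 → W
n=30: only reaches 29(W), 27(W), 26(W), all W → L
n=31: reaches L-position 30 → W
n=32: reaches L-position 28 → W
n=33: reaches L-position 30 → W
n=34: reaches L-position 30 → W
n=35: only reaches 34(W), 32(W), 31(W), all W → L
n=36: reaches L-position 35 → W
n=37: only reaches 36(W), 34(W), 33(W), all W → L
n=38: reaches L-position 37 → W
L entries with 0 ≤ n ≤ 38: n = 0, 2, 7, 9, 14, 16, 21, 23, 28, 30, 35, 37; that makes 12.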